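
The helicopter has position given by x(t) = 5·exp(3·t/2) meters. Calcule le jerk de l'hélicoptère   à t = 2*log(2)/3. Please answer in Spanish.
Debemos derivar nuestra ecuación de la posición x(t) = 5·exp(3·t/2) 3 veces. La derivada de la posición da la velocidad: v(t) = 15·exp(3·t/2)/2. La derivada de la velocidad da la aceleración: a(t) = 45·exp(3·t/2)/4. Tomando d/dt de a(t), encontramos j(t) = 135·exp(3·t/2)/8. De la ecuación de la sacudida j(t) = 135·exp(3·t/2)/8, sustituimos t = 2*log(2)/3 para obtener j = 135/4.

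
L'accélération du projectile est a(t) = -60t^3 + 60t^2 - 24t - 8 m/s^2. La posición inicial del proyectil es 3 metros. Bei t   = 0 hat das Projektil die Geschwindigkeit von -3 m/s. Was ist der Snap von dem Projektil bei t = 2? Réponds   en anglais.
To solve this, we need to take 2 derivatives of our acceleration equation a(t) = -60·t^3 + 60·t^2 - 24·t - 8. The derivative of acceleration gives jerk: j(t) = -180·t^2 + 120·t - 24. Taking d/dt of j(t), we find s(t) = 120 - 360·t. We have snap s(t) = 120 - 360·t. Substituting t = 2: s(2) = -600.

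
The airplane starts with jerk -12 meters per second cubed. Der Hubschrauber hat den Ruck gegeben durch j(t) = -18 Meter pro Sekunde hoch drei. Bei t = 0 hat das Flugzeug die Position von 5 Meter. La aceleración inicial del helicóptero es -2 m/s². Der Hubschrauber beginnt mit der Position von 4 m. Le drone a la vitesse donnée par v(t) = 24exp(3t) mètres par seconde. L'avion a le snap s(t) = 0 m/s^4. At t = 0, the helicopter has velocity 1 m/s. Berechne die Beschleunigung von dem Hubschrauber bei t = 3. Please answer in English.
We must find the antiderivative of our jerk equation j(t) = -18 1 time. The antiderivative of jerk, with a(0) = -2, gives acceleration: a(t) = -18·t - 2. From the given acceleration equation a(t) = -18·t - 2, we substitute t = 3 to get a = -56.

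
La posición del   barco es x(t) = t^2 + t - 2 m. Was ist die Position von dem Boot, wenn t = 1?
Aus der Gleichung für die Position x(t) = t^2 + t - 2, setzen wir t = 1 ein und erhalten x = 0.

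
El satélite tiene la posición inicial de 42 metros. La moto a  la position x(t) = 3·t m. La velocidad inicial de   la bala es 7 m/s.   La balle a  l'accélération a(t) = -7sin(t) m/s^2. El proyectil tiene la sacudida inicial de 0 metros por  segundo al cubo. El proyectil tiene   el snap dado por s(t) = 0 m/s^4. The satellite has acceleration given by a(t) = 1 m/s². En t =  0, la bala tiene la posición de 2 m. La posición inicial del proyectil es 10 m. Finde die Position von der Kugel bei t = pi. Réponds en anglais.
We need to integrate our acceleration equation a(t) = -7·sin(t) 2 times. Taking ∫a(t)dt and applying v(0) = 7, we find v(t) = 7·cos(t). Finding the antiderivative of v(t) and using x(0) = 2: x(t) = 7·sin(t) + 2. We have position x(t) = 7·sin(t) + 2. Substituting t = pi: x(pi) = 2.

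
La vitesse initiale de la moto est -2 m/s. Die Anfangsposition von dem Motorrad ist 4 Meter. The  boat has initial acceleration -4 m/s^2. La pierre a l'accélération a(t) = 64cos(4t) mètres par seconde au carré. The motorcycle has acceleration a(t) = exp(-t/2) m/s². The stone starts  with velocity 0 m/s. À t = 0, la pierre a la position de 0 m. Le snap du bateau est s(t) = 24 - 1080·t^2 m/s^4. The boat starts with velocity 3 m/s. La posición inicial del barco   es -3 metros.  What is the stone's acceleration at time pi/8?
We have acceleration a(t) = 64·cos(4·t). Substituting t = pi/8: a(pi/8) = 0.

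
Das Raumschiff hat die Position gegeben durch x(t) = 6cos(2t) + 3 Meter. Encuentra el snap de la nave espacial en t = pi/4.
Debemos derivar nuestra ecuación de la posición x(t) = 6·cos(2·t) + 3 4 veces. Derivando la posición, obtenemos la velocidad: v(t) = -12·sin(2·t). La derivada de la velocidad da la aceleración: a(t) = -24·cos(2·t). La derivada de la aceleración da la sacudida: j(t) = 48·sin(2·t). Derivando la sacudida, obtenemos el snap: s(t) = 96·cos(2·t). De la ecuación del snap s(t) = 96·cos(2·t), sustituimos t = pi/4 para obtener s = 0.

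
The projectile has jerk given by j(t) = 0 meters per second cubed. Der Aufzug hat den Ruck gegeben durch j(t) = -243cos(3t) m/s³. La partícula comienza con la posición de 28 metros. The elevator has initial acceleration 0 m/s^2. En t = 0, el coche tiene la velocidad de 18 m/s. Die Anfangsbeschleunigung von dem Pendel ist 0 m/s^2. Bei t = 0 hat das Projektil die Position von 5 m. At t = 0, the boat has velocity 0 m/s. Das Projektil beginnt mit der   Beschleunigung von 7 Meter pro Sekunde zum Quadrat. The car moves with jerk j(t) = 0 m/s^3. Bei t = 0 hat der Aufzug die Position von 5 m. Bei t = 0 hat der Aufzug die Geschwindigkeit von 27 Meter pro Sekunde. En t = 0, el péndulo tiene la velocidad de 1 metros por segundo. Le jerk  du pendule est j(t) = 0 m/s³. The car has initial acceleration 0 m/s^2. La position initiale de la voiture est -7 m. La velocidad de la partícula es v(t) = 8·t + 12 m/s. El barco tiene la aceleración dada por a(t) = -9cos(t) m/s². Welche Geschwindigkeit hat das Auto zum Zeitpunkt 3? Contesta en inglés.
Starting from jerk j(t) = 0, we take 2 integrals. Finding the antiderivative of j(t) and using a(0) = 0: a(t) = 0. Integrating acceleration and using the initial condition v(0) = 18, we get v(t) = 18. From the given velocity equation v(t) = 18, we substitute t = 3 to get v = 18.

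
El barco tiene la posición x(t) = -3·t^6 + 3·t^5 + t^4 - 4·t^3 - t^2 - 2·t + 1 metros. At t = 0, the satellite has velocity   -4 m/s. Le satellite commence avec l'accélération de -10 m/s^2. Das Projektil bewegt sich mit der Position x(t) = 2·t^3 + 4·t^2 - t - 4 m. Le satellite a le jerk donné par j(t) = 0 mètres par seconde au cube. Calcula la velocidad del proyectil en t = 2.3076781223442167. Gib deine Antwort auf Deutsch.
Wir müssen unsere Gleichung für die Position x(t) = 2·t^3 + 4·t^2 - t - 4 1-mal ableiten. Mit d/dt von x(t) finden wir v(t) = 6·t^2 + 8·t - 1. Mit v(t) = 6·t^2 + 8·t - 1 und Einsetzen von t = 2.3076781223442167, finden wir v = 49.4136948768305.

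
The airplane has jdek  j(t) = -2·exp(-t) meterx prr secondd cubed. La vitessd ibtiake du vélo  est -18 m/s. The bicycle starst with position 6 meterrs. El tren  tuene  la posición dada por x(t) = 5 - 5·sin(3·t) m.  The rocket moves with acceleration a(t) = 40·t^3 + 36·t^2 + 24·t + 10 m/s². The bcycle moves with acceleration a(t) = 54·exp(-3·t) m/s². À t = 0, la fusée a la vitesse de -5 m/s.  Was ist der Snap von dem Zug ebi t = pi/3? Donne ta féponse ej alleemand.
Wir müssen unsere Gleichung für die Position x(t) = 5 - 5·sin(3·t) 4-mal ableiten. Durch Ableiten von der Position erhalten wir die Geschwindigkeit: v(t) = -15·cos(3·t). Mit d/dt von v(t) finden wir a(t) = 45·sin(3·t). Die Ableitung von der Beschleunigung ergibt den Ruck: j(t) = 135·cos(3·t). Durch Ableiten von dem Ruck erhalten wir den Snap: s(t) = -405·sin(3·t). Aus der Gleichung für den Snap s(t) = -405·sin(3·t), setzen wir t = pi/3 ein und erhalten s = 0.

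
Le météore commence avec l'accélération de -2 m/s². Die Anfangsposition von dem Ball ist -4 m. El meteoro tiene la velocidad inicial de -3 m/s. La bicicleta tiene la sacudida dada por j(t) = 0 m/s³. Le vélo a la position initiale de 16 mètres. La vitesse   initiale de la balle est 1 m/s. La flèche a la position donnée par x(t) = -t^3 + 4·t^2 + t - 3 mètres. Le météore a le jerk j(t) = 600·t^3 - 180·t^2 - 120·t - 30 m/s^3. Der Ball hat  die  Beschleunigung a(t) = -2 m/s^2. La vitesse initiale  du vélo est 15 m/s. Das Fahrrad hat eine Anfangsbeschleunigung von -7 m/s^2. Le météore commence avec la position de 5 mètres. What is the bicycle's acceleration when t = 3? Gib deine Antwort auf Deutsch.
Um dies zu lösen, müssen wir 1 Integral unserer Gleichung für den Ruck j(t) = 0 finden. Die Stammfunktion von dem Ruck, mit a(0) = -7, ergibt die Beschleunigung: a(t) = -7. Mit a(t) = -7 und Einsetzen von t = 3, finden wir a = -7.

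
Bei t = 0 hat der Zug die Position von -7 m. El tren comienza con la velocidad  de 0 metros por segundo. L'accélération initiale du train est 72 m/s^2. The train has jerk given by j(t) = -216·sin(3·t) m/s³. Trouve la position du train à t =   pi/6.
Nous devons trouver l'intégrale de notre équation du jerk j(t) = -216·sin(3·t) 3 fois. La primitive du jerk, avec a(0) = 72, donne l'accélération: a(t) = 72·cos(3·t). En intégrant l'accélération et en utilisant la condition initiale v(0) = 0, nous obtenons v(t) = 24·sin(3·t). L'intégrale de la vitesse, avec x(0) = -7, donne la position: x(t) = 1 - 8·cos(3·t). En utilisant x(t) = 1 - 8·cos(3·t) et en substituant t = pi/6, nous trouvons x = 1.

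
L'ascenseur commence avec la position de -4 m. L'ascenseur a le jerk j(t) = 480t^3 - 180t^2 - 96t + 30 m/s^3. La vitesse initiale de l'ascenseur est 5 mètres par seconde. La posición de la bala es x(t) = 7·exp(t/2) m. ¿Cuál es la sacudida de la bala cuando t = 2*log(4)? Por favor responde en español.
Debemos derivar nuestra ecuación de la posición x(t) = 7·exp(t/2) 3 veces. Tomando d/dt de x(t), encontramos v(t) = 7·exp(t/2)/2. Tomando d/dt de v(t), encontramos a(t) = 7·exp(t/2)/4. Derivando la aceleración, obtenemos la sacudida: j(t) = 7·exp(t/2)/8. De la ecuación de la sacudida j(t) = 7·exp(t/2)/8, sustituimos t = 2*log(4) para obtener j = 7/2.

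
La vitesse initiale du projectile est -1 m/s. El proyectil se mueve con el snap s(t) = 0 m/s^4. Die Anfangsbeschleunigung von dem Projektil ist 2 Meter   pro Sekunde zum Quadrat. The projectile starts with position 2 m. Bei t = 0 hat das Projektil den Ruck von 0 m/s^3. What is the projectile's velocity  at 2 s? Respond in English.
We need to integrate our snap equation s(t) = 0 3 times. The antiderivative of snap is jerk. Using j(0) = 0, we get j(t) = 0. Taking ∫j(t)dt and applying a(0) = 2, we find a(t) = 2. The antiderivative of acceleration is velocity. Using v(0) = -1, we get v(t) = 2·t - 1. We have velocity v(t) = 2·t - 1. Substituting t = 2: v(2) = 3.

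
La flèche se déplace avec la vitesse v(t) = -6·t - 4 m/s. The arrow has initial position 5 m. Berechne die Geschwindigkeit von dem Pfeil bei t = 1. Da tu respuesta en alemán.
Aus der Gleichung für die Geschwindigkeit v(t) = -6·t - 4, setzen wir t = 1 ein und erhalten v = -10.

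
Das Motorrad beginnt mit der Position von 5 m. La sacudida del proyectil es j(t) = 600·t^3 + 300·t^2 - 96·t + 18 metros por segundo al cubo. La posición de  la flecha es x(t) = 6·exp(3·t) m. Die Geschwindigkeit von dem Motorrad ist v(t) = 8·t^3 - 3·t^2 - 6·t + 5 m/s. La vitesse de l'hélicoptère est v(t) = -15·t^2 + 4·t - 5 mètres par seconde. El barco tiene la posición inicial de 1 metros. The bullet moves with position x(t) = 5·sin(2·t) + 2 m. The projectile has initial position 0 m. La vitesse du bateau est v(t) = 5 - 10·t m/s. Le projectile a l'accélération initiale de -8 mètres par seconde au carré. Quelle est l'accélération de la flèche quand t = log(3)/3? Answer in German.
Um dies zu lösen, müssen wir 2 Ableitungen unserer Gleichung für die Position x(t) = 6·exp(3·t) nehmen. Die Ableitung von der Position ergibt die Geschwindigkeit: v(t) = 18·exp(3·t). Die Ableitung von der Geschwindigkeit ergibt die Beschleunigung: a(t) = 54·exp(3·t). Wir haben die Beschleunigung a(t) = 54·exp(3·t). Durch Einsetzen von t = log(3)/3: a(log(3)/3) = 162.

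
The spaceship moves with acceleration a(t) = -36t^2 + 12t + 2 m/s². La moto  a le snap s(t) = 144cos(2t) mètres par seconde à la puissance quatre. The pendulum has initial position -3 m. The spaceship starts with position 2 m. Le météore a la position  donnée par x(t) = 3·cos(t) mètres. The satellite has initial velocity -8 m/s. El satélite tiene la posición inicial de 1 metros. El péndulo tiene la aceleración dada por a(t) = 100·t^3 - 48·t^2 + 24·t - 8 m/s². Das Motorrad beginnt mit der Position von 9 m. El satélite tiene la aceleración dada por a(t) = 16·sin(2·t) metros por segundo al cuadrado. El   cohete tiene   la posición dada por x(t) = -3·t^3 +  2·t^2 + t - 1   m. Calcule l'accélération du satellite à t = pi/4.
En utilisant a(t) = 16·sin(2·t) et en substituant t = pi/4, nous trouvons a = 16.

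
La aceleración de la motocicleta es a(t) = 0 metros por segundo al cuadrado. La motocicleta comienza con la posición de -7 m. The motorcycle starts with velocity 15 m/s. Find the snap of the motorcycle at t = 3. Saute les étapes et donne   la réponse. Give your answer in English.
The answer is 0.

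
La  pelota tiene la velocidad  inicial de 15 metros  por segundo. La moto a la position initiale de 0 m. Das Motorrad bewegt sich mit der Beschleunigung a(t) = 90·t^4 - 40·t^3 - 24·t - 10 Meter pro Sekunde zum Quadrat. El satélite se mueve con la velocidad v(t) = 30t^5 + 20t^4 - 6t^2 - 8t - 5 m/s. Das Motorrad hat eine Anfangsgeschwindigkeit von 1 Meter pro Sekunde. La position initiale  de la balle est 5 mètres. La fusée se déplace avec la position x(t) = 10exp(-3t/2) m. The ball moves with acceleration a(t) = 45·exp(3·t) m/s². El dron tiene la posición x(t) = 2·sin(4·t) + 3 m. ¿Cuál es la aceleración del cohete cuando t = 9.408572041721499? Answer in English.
Starting from position x(t) = 10·exp(-3·t/2), we take 2 derivatives. The derivative of position gives velocity: v(t) = -15·exp(-3·t/2). The derivative of velocity gives acceleration: a(t) = 45·exp(-3·t/2)/2. From the given acceleration equation a(t) = 45·exp(-3·t/2)/2, we substitute t = 9.408572041721499 to get a = 0.0000167126815349074.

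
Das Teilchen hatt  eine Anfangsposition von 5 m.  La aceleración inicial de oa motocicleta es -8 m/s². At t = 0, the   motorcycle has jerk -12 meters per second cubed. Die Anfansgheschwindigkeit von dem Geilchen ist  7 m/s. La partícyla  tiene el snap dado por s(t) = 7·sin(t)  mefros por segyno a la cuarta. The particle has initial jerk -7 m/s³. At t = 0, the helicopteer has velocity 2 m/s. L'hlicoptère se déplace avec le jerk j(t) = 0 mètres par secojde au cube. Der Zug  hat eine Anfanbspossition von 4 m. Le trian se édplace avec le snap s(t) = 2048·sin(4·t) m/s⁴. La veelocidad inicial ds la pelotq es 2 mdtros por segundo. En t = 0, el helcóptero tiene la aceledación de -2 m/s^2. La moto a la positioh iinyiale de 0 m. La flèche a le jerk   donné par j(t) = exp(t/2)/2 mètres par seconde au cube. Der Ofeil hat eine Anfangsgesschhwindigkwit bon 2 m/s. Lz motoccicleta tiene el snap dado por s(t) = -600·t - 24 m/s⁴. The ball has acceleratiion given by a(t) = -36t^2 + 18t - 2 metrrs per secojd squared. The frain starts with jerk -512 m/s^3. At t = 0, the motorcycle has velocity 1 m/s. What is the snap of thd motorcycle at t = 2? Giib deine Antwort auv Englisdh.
Using s(t) = -600·t - 24 and substituting t = 2, we find s = -1224.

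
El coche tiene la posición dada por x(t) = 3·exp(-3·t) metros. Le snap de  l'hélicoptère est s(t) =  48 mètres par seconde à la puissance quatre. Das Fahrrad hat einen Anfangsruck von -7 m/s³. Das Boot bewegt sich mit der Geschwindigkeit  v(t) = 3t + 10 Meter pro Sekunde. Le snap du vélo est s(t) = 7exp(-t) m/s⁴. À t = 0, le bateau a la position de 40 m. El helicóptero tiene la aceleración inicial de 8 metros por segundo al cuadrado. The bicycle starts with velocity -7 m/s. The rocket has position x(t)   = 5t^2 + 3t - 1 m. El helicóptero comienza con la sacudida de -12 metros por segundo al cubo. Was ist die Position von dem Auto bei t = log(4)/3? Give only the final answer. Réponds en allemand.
x(log(4)/3) = 3/4.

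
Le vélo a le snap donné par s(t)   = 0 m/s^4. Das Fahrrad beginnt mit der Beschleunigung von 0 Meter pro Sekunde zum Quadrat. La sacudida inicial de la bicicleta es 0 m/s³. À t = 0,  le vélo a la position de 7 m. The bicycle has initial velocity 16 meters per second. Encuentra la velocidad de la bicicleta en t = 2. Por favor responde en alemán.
Ausgehend von dem Snap s(t) = 0, nehmen wir 3 Integrale. Durch Integration von dem Snap und Verwendung der Anfangsbedingung j(0) = 0, erhalten wir j(t) = 0. Die Stammfunktion von dem Ruck, mit a(0) = 0, ergibt die Beschleunigung: a(t) = 0. Das Integral von der Beschleunigung ist die Geschwindigkeit. Mit v(0) = 16 erhalten wir v(t) = 16. Wir haben die Geschwindigkeit v(t) = 16. Durch Einsetzen von t = 2: v(2) = 16.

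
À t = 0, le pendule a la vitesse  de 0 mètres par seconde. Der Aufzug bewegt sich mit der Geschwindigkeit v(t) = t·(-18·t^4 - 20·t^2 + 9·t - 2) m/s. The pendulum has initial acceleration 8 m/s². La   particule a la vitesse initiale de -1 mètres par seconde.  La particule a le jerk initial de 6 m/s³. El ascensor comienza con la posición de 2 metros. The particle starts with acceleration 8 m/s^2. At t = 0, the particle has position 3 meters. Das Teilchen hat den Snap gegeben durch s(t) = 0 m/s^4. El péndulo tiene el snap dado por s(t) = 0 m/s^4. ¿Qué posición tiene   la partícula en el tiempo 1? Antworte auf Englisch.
Starting from snap s(t) = 0, we take 4 integrals. The integral of snap, with j(0) = 6, gives jerk: j(t) = 6. Integrating jerk and using the initial condition a(0) = 8, we get a(t) = 6·t + 8. Finding the integral of a(t) and using v(0) = -1: v(t) = 3·t^2 + 8·t - 1. Taking ∫v(t)dt and applying x(0) = 3, we find x(t) = t^3 + 4·t^2 - t + 3. We have position x(t) = t^3 + 4·t^2 - t + 3. Substituting t = 1: x(1) = 7.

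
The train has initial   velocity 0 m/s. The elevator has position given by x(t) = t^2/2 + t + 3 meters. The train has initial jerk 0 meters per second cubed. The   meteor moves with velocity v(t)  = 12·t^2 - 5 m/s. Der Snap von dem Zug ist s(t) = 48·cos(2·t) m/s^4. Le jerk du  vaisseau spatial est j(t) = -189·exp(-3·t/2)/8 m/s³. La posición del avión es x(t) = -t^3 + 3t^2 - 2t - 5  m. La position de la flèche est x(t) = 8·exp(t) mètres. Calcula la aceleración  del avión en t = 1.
Debemos derivar nuestra ecuación de la posición x(t) = -t^3 + 3·t^2 - 2·t - 5 2 veces. Derivando la posición, obtenemos la velocidad: v(t) = -3·t^2 + 6·t - 2. La derivada de la velocidad da la aceleración: a(t) = 6 - 6·t. De la ecuación de la aceleración a(t) = 6 - 6·t, sustituimos t = 1 para obtener a = 0.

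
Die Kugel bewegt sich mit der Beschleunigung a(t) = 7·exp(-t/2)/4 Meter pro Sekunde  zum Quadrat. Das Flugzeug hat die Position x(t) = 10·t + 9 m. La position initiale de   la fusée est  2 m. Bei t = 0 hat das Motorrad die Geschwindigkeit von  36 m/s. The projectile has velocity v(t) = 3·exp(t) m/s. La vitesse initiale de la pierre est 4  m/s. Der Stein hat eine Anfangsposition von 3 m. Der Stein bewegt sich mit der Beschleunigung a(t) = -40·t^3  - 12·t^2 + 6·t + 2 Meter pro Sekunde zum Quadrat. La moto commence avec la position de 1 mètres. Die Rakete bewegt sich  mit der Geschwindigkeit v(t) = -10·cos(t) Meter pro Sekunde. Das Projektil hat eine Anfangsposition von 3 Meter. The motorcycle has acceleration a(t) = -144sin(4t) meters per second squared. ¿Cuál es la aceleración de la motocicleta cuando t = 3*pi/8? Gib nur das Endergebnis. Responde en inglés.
a(3*pi/8) = 144.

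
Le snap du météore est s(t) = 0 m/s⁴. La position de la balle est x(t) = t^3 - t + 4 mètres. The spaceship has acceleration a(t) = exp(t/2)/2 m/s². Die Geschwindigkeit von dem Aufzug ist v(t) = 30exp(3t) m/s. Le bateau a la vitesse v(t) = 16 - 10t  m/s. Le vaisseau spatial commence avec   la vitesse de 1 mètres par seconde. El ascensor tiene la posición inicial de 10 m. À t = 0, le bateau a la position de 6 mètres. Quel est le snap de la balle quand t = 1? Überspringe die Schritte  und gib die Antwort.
Le snap à t = 1 est s = 0.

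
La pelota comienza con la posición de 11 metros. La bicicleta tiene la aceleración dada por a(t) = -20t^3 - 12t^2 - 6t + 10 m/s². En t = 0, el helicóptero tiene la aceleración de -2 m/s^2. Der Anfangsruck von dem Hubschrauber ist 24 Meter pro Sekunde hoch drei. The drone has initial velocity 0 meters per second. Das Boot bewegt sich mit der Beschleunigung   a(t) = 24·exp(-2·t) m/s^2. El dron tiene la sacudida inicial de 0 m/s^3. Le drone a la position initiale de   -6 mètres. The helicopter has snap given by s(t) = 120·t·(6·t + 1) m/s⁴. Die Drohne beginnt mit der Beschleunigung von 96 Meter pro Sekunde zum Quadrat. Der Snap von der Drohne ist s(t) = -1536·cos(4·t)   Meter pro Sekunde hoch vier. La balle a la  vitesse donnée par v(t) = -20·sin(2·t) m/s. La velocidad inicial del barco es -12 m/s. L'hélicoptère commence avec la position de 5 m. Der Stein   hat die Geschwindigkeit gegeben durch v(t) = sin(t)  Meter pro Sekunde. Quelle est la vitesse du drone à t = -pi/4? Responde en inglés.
Starting from snap s(t) = -1536·cos(4·t), we take 3 integrals. The integral of snap, with j(0) = 0, gives jerk: j(t) = -384·sin(4·t). Taking ∫j(t)dt and applying a(0) = 96, we find a(t) = 96·cos(4·t). The integral of acceleration, with v(0) = 0, gives velocity: v(t) = 24·sin(4·t). We have velocity v(t) = 24·sin(4·t). Substituting t = -pi/4: v(-pi/4) = 0.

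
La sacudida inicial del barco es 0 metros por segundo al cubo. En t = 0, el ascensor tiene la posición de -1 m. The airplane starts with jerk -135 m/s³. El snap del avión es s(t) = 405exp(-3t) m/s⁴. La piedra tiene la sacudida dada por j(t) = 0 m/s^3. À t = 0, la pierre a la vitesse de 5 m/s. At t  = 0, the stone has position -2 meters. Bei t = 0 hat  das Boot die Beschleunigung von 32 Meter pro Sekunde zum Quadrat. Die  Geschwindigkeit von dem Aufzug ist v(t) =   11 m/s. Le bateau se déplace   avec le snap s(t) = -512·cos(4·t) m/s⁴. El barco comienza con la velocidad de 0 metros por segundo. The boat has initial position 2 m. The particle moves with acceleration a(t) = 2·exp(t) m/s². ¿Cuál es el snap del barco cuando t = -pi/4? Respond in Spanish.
De la ecuación del snap s(t) = -512·cos(4·t), sustituimos t = -pi/4 para obtener s = 512.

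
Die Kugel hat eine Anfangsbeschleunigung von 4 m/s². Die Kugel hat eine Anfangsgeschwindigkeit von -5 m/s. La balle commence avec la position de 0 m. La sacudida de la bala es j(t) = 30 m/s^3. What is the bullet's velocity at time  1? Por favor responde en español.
Para resolver esto, necesitamos tomar 2 integrales de nuestra ecuación de la sacudida j(t) = 30. La antiderivada de la sacudida, con a(0) = 4, da la aceleración: a(t) = 30·t + 4. Tomando ∫a(t)dt y aplicando v(0) = -5, encontramos v(t) = 15·t^2 + 4·t - 5. Tenemos la velocidad v(t) = 15·t^2 + 4·t - 5. Sustituyendo t = 1: v(1) = 14.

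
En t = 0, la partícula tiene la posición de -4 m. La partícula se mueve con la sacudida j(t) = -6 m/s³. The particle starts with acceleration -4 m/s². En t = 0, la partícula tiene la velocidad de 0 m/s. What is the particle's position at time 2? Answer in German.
Um dies zu lösen, müssen wir 3 Stammfunktionen unserer Gleichung für den Ruck j(t) = -6 finden. Die Stammfunktion von dem Ruck ist die Beschleunigung. Mit a(0) = -4 erhalten wir a(t) = -6·t - 4. Die Stammfunktion von der Beschleunigung, mit v(0) = 0, ergibt die Geschwindigkeit: v(t) = t·(-3·t - 4). Durch Integration von der Geschwindigkeit und Verwendung der Anfangsbedingung x(0) = -4, erhalten wir x(t) = -t^3 - 2·t^2 - 4. Aus der Gleichung für die Position x(t) = -t^3 - 2·t^2 - 4, setzen wir t = 2 ein und erhalten x = -20.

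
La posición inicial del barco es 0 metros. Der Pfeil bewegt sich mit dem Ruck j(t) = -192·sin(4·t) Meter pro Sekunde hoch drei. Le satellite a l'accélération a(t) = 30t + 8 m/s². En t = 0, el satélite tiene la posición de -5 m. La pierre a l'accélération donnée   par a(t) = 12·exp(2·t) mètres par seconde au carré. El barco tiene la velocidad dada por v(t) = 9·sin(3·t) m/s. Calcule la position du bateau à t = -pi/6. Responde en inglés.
We need to integrate our velocity equation v(t) = 9·sin(3·t) 1 time. The integral of velocity, with x(0) = 0, gives position: x(t) = 3 - 3·cos(3·t). We have position x(t) = 3 - 3·cos(3·t). Substituting t = -pi/6: x(-pi/6) = 3.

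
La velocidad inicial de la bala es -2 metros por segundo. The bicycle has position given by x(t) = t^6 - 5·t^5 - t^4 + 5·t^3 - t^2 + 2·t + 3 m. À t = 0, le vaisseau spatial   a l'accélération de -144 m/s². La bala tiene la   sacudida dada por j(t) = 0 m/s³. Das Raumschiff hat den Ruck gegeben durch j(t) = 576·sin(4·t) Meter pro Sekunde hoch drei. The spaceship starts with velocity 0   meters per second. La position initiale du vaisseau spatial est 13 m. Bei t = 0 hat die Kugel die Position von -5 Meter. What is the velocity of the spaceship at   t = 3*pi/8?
We need to integrate our jerk equation j(t) = 576·sin(4·t) 2 times. Integrating jerk and using the initial condition a(0) = -144, we get a(t) = -144·cos(4·t). The integral of acceleration, with v(0) = 0, gives velocity: v(t) = -36·sin(4·t). Using v(t) = -36·sin(4·t) and substituting t = 3*pi/8, we find v = 36.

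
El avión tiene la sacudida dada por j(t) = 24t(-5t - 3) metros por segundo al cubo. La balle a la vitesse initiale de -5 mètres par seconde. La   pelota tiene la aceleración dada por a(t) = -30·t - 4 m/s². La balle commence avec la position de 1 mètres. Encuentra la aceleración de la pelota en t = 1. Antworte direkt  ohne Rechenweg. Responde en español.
a(1) = -34.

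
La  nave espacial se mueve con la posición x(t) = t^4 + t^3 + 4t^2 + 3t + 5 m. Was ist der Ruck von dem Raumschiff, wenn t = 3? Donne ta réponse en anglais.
Starting from position x(t) = t^4 + t^3 + 4·t^2 + 3·t + 5, we take 3 derivatives. Differentiating position, we get velocity: v(t) = 4·t^3 + 3·t^2 + 8·t + 3. Taking d/dt of v(t), we find a(t) = 12·t^2 + 6·t + 8. The derivative of acceleration gives jerk: j(t) = 24·t + 6. From the given jerk equation j(t) = 24·t + 6, we substitute t = 3 to get j = 78.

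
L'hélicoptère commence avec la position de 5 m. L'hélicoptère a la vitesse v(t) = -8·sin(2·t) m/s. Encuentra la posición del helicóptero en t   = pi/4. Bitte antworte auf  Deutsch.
Um dies zu lösen, müssen wir 1 Integral unserer Gleichung für die Geschwindigkeit v(t) = -8·sin(2·t) finden. Das Integral von der Geschwindigkeit, mit x(0) = 5, ergibt die Position: x(t) = 4·cos(2·t) + 1. Aus der Gleichung für die Position x(t) = 4·cos(2·t) + 1, setzen wir t = pi/4 ein und erhalten x = 1.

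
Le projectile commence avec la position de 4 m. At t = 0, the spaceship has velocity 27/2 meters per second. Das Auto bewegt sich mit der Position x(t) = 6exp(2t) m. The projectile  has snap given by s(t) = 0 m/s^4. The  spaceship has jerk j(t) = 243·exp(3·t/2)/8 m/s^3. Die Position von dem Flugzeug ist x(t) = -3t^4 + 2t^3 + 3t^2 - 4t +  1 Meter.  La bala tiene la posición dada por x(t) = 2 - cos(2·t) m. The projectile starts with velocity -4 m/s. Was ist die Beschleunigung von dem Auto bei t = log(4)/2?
Um dies zu lösen, müssen wir 2 Ableitungen unserer Gleichung für die Position x(t) = 6·exp(2·t) nehmen. Durch Ableiten von der Position erhalten wir die Geschwindigkeit: v(t) = 12·exp(2·t). Die Ableitung von der Geschwindigkeit ergibt die Beschleunigung: a(t) = 24·exp(2·t). Mit a(t) = 24·exp(2·t) und Einsetzen von t = log(4)/2, finden wir a = 96.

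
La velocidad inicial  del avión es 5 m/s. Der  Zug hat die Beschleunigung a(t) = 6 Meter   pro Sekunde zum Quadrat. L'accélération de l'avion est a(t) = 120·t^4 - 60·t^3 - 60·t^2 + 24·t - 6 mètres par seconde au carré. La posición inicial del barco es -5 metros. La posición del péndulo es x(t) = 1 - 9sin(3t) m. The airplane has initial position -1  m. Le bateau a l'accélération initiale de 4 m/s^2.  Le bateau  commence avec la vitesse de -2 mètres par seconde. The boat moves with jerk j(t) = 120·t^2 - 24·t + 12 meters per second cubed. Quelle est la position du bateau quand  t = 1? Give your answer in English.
To solve this, we need to take 3 antiderivatives of our jerk equation j(t) = 120·t^2 - 24·t + 12. Finding the antiderivative of j(t) and using a(0) = 4: a(t) = 40·t^3 - 12·t^2 + 12·t + 4. The antiderivative of acceleration, with v(0) = -2, gives velocity: v(t) = 10·t^4 - 4·t^3 + 6·t^2 + 4·t - 2. Integrating velocity and using the initial condition x(0) = -5, we get x(t) = 2·t^5 - t^4 + 2·t^3 + 2·t^2 - 2·t - 5. Using x(t) = 2·t^5 - t^4 + 2·t^3 + 2·t^2 - 2·t - 5 and substituting t = 1, we find x = -2.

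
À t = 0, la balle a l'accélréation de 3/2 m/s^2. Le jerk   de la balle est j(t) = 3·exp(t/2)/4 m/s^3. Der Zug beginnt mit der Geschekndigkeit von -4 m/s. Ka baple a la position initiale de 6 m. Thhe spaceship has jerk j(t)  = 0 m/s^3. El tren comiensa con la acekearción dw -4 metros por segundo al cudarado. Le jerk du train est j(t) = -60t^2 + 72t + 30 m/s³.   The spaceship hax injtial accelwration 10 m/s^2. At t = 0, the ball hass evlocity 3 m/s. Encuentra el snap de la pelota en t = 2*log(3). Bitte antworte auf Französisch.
En partant du jerk j(t) = 3·exp(t/2)/4, nous prenons 1 dérivée. La dérivée du jerk donne le snap: s(t) = 3·exp(t/2)/8. Nous avons le snap s(t) = 3·exp(t/2)/8. En substituant t = 2*log(3): s(2*log(3)) = 9/8.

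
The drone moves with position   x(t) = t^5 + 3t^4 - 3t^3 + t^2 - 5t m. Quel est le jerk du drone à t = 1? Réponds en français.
Pour résoudre ceci, nous devons prendre 3 dérivées de notre équation de la position x(t) = t^5 + 3·t^4 - 3·t^3 + t^2 - 5·t. En prenant d/dt de x(t), nous trouvons v(t) = 5·t^4 + 12·t^3 - 9·t^2 + 2·t - 5. En prenant d/dt de v(t), nous trouvons a(t) = 20·t^3 + 36·t^2 - 18·t + 2. En prenant d/dt de a(t), nous trouvons j(t) = 60·t^2 + 72·t - 18. Nous avons le jerk j(t) = 60·t^2 + 72·t - 18. En substituant t = 1: j(1) = 114.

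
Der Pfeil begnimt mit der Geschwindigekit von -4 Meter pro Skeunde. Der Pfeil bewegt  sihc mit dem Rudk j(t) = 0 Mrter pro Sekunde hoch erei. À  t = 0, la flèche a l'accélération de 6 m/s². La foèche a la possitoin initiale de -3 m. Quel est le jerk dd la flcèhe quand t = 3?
De l'équation du jerk j(t) = 0, nous substituons t = 3 pour obtenir j = 0.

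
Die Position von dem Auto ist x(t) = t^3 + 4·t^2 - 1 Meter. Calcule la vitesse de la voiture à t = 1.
En partant de la position x(t) = t^3 + 4·t^2 - 1, nous prenons 1 dérivée. En prenant d/dt de x(t), nous trouvons v(t) = 3·t^2 + 8·t. En utilisant v(t) = 3·t^2 + 8·t et en substituant t = 1, nous trouvons v = 11.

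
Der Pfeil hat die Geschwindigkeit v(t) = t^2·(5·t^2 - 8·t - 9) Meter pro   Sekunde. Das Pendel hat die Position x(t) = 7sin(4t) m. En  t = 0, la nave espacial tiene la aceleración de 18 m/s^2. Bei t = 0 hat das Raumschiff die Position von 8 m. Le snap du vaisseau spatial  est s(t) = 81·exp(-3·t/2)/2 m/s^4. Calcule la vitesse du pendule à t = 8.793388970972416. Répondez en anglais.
We must differentiate our position equation x(t) = 7·sin(4·t) 1 time. Taking d/dt of x(t), we find v(t) = 28·cos(4·t). We have velocity v(t) = 28·cos(4·t). Substituting t = 8.793388970972416: v(8.793388970972416) = -22.8528965960450.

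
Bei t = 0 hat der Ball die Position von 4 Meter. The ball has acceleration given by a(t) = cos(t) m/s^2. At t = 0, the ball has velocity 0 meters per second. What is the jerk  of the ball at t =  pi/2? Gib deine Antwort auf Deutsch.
Um dies zu lösen, müssen wir 1 Ableitung unserer Gleichung für die Beschleunigung a(t) = cos(t) nehmen. Durch Ableiten von der Beschleunigung erhalten wir den Ruck: j(t) = -sin(t). Mit j(t) = -sin(t) und Einsetzen von t = pi/2, finden wir j = -1.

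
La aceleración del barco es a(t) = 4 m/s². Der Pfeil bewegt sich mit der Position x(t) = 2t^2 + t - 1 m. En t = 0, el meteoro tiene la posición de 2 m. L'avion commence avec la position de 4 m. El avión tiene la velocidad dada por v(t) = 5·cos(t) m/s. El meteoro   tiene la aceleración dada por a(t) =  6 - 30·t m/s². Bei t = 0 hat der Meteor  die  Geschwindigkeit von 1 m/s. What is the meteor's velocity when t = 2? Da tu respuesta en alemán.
Wir müssen unsere Gleichung für die Beschleunigung a(t) = 6 - 30·t 1-mal integrieren. Das Integral von der Beschleunigung ist die Geschwindigkeit. Mit v(0) = 1 erhalten wir v(t) = -15·t^2 + 6·t + 1. Mit v(t) = -15·t^2 + 6·t + 1 und Einsetzen von t = 2, finden wir v = -47.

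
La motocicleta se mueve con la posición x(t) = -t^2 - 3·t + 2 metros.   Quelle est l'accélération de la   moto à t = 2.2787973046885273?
Nous devons dériver notre équation de la position x(t) = -t^2 - 3·t + 2 2 fois. La dérivée de la position donne la vitesse: v(t) = -2·t - 3. La dérivée de la vitesse donne l'accélération: a(t) = -2. En utilisant a(t) = -2 et en substituant t = 2.2787973046885273, nous trouvons a = -2.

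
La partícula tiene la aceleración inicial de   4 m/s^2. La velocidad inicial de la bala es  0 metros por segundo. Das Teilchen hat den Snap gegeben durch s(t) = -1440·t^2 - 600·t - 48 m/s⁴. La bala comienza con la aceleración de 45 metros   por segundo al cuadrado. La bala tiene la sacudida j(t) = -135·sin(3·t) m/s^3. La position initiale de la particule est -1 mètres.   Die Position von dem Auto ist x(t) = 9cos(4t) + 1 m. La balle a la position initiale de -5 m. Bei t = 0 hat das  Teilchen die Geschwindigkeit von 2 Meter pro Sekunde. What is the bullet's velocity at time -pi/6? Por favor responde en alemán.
Wir müssen das Integral unserer Gleichung für den Ruck j(t) = -135·sin(3·t) 2-mal finden. Durch Integration von dem Ruck und Verwendung der Anfangsbedingung a(0) = 45, erhalten wir a(t) = 45·cos(3·t). Das Integral von der Beschleunigung, mit v(0) = 0, ergibt die Geschwindigkeit: v(t) = 15·sin(3·t). Aus der Gleichung für die Geschwindigkeit v(t) = 15·sin(3·t), setzen wir t = -pi/6 ein und erhalten v = -15.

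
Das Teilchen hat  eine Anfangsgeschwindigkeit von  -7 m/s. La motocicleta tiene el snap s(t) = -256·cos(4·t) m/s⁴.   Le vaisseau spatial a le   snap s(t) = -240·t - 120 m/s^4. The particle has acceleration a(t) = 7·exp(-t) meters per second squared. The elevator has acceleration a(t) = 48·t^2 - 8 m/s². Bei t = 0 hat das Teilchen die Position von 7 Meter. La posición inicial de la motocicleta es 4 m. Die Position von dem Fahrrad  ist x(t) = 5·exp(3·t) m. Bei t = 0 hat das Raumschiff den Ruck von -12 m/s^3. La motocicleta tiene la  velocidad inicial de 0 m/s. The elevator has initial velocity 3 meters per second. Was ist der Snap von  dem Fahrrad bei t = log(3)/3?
Wir müssen unsere Gleichung für die Position x(t) = 5·exp(3·t) 4-mal ableiten. Durch Ableiten von der Position erhalten wir die Geschwindigkeit: v(t) = 15·exp(3·t). Die Ableitung von der Geschwindigkeit ergibt die Beschleunigung: a(t) = 45·exp(3·t). Mit d/dt von a(t) finden wir j(t) = 135·exp(3·t). Mit d/dt von j(t) finden wir s(t) = 405·exp(3·t). Wir haben den Snap s(t) = 405·exp(3·t). Durch Einsetzen von t = log(3)/3: s(log(3)/3) = 1215.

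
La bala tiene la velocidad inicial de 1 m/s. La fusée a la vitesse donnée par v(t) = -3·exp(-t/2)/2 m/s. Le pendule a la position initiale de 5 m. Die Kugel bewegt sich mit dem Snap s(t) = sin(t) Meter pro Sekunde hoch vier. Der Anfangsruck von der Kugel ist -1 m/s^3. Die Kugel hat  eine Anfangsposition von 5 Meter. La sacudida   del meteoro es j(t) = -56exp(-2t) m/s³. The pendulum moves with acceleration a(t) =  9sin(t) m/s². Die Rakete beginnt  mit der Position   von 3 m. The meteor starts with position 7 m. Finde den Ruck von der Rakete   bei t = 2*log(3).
Ausgehend von der Geschwindigkeit v(t) = -3·exp(-t/2)/2, nehmen wir 2 Ableitungen. Die Ableitung von der Geschwindigkeit ergibt die Beschleunigung: a(t) = 3·exp(-t/2)/4. Mit d/dt von a(t) finden wir j(t) = -3·exp(-t/2)/8. Aus der Gleichung für den Ruck j(t) = -3·exp(-t/2)/8, setzen wir t = 2*log(3) ein und erhalten j = -1/8.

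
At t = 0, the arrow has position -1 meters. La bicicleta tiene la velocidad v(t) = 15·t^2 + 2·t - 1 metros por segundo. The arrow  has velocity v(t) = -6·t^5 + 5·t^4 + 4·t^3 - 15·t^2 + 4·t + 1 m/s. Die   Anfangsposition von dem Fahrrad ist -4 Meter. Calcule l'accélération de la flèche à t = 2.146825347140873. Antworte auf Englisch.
Starting from velocity v(t) = -6·t^5 + 5·t^4 + 4·t^3 - 15·t^2 + 4·t + 1, we take 1 derivative. Differentiating velocity, we get acceleration: a(t) = -30·t^4 + 20·t^3 + 12·t^2 - 30·t + 4. From the given acceleration equation a(t) = -30·t^4 + 20·t^3 + 12·t^2 - 30·t + 4, we substitute t = 2.146825347140873 to get a = -444.457600179975.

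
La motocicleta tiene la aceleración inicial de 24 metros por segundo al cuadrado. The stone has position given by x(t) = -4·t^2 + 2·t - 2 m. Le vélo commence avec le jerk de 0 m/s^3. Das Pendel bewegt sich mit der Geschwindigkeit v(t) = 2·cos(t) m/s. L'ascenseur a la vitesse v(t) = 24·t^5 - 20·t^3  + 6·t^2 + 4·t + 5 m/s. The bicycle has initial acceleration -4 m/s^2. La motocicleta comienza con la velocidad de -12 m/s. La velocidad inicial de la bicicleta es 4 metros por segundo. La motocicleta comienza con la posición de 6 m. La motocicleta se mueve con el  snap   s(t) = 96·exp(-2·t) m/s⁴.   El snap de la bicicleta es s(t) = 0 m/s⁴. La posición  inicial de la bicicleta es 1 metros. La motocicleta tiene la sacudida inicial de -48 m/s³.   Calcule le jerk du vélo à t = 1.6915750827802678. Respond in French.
Nous devons trouver l'intégrale de notre équation du snap s(t) = 0 1 fois. La primitive du snap est le jerk. En utilisant j(0) = 0, nous obtenons j(t) = 0. En utilisant j(t) = 0 et en substituant t = 1.6915750827802678, nous trouvons j = 0.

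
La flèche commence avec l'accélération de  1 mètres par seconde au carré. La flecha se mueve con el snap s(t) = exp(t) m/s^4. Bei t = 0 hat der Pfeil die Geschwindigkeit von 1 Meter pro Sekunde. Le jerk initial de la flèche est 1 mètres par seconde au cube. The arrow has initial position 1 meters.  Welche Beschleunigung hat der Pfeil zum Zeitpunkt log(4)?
Wir müssen unsere Gleichung für den Snap s(t) = exp(t) 2-mal integrieren. Die Stammfunktion von dem Snap ist der Ruck. Mit j(0) = 1 erhalten wir j(t) = exp(t). Die Stammfunktion von dem Ruck, mit a(0) = 1, ergibt die Beschleunigung: a(t) = exp(t). Aus der Gleichung für die Beschleunigung a(t) = exp(t), setzen wir t = log(4) ein und erhalten a = 4.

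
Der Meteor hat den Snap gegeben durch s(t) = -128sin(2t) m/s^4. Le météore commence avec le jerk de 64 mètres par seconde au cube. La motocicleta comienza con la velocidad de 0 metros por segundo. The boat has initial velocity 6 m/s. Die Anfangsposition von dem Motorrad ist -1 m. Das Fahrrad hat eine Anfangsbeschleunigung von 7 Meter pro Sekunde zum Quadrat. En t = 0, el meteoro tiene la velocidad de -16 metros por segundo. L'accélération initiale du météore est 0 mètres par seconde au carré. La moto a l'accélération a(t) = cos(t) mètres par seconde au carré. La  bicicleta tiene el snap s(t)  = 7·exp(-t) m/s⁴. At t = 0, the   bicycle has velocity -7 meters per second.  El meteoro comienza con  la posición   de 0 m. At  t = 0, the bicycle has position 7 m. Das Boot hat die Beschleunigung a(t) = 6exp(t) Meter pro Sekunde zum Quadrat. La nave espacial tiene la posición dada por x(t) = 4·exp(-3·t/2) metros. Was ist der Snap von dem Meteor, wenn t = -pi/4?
Wir haben den Snap s(t) = -128·sin(2·t). Durch Einsetzen von t = -pi/4: s(-pi/4) = 128.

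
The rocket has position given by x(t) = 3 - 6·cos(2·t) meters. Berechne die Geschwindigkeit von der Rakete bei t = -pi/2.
Ausgehend von der Position x(t) = 3 - 6·cos(2·t), nehmen wir 1 Ableitung. Mit d/dt von x(t) finden wir v(t) = 12·sin(2·t). Wir haben die Geschwindigkeit v(t) = 12·sin(2·t). Durch Einsetzen von t = -pi/2: v(-pi/2) = 0.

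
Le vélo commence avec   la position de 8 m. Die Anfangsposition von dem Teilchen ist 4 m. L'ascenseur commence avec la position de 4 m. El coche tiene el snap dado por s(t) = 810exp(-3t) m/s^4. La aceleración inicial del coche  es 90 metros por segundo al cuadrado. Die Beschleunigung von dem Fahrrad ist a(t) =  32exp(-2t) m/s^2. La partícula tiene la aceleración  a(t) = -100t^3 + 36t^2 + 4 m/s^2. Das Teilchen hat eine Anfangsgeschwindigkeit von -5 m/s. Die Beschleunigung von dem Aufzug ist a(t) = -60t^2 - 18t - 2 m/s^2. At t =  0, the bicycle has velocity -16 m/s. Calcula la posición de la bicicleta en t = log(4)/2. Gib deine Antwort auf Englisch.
We need to integrate our acceleration equation a(t) = 32·exp(-2·t) 2 times. Integrating acceleration and using the initial condition v(0) = -16, we get v(t) = -16·exp(-2·t). The integral of velocity is position. Using x(0) = 8, we get x(t) = 8·exp(-2·t). Using x(t) = 8·exp(-2·t) and substituting t = log(4)/2, we find x = 2.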